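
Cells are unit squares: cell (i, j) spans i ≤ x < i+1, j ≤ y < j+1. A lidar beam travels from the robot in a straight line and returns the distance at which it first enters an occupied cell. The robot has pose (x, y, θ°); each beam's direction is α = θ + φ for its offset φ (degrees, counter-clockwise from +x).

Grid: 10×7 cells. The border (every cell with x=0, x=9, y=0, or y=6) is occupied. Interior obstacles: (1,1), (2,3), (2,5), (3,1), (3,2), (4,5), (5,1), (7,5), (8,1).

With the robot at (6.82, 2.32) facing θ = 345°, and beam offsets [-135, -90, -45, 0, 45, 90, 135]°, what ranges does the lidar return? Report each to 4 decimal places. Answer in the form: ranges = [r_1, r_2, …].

beam 1: φ=-135°, α=210°
  d=(-0.8660,-0.5000)  start (6,2)  tX=0.9469 tY=0.6400  stride 1/|dx|=1.1547 1/|dy|=2.0000
    cross y-line → (6,1), t=0.6400
    cross x-line → (5,1), t=0.9469 (wall)
  → r_1 = 0.9469
beam 2: φ=-90°, α=255°
  d=(-0.2588,-0.9659)  start (6,2)  tX=3.1682 tY=0.3313  stride 1/|dx|=3.8637 1/|dy|=1.0353
    cross y-line → (6,1), t=0.3313
    cross y-line → (6,0), t=1.3666 (wall)
  → r_2 = 1.3666
beam 3: φ=-45°, α=300°
  d=(0.5000,-0.8660)  start (6,2)  tX=0.3600 tY=0.3695  stride 1/|dx|=2.0000 1/|dy|=1.1547
    cross x-line → (7,2), t=0.3600
    cross y-line → (7,1), t=0.3695
    cross y-line → (7,0), t=1.5242 (wall)
  → r_3 = 1.5242
beam 4: φ=0°, α=345°
  d=(0.9659,-0.2588)  start (6,2)  tX=0.1863 tY=1.2364  stride 1/|dx|=1.0353 1/|dy|=3.8637
    cross x-line → (7,2), t=0.1863
    cross x-line → (8,2), t=1.2216
    cross y-line → (8,1), t=1.2364 (wall)
  → r_4 = 1.2364
beam 5: φ=45°, α=30°
  d=(0.8660,0.5000)  start (6,2)  tX=0.2078 tY=1.3600  stride 1/|dx|=1.1547 1/|dy|=2.0000
    cross x-line → (7,2), t=0.2078
    cross y-line → (7,3), t=1.3600
    cross x-line → (8,3), t=1.3625
    cross x-line → (9,3), t=2.5172 (wall)
  → r_5 = 2.5172
beam 6: φ=90°, α=75°
  d=(0.2588,0.9659)  start (6,2)  tX=0.6955 tY=0.7040  stride 1/|dx|=3.8637 1/|dy|=1.0353
    cross x-line → (7,2), t=0.6955
    cross y-line → (7,3), t=0.7040
    cross y-line → (7,4), t=1.7393
    cross y-line → (7,5), t=2.7745 (wall)
  → r_6 = 2.7745
beam 7: φ=135°, α=120°
  d=(-0.5000,0.8660)  start (6,2)  tX=1.6400 tY=0.7852  stride 1/|dx|=2.0000 1/|dy|=1.1547
    cross y-line → (6,3), t=0.7852
    cross x-line → (5,3), t=1.6400
    cross y-line → (5,4), t=1.9399
    cross y-line → (5,5), t=3.0946
    cross x-line → (4,5), t=3.6400 (wall)
  → r_7 = 3.6400

ranges = [0.9469, 1.3666, 1.5242, 1.2364, 2.5172, 2.7745, 3.6400]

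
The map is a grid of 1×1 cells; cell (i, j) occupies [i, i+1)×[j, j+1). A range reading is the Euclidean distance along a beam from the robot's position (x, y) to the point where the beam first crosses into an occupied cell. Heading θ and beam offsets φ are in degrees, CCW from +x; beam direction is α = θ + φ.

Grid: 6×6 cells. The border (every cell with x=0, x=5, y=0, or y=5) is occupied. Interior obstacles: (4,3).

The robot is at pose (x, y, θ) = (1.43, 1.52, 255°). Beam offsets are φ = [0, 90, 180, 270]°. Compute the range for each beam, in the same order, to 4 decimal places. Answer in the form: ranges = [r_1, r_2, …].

beam 1: φ=0°, α=255°
  direction (-0.2588, -0.9659); cell (1,1); t to first gridline: x 1.6614, y 0.5383 (then +3.8637 / +1.0353)
    (1,0) via y @ 0.5383  # hit
  → r_1 = 0.5383
beam 2: φ=90°, α=345°
  direction (0.9659, -0.2588); cell (1,1); t to first gridline: x 0.5901, y 2.0091 (then +1.0353 / +3.8637)
    (2,1) via x @ 0.5901
    (3,1) via x @ 1.6254
    (3,0) via y @ 2.0091  # hit
  → r_2 = 2.0091
beam 3: φ=180°, α=75°
  direction (0.2588, 0.9659); cell (1,1); t to first gridline: x 2.2023, y 0.4969 (then +3.8637 / +1.0353)
    (1,2) via y @ 0.4969
    (1,3) via y @ 1.5322
    (2,3) via x @ 2.2023
    (2,4) via y @ 2.5675
    (2,5) via y @ 3.6028  # hit
  → r_3 = 3.6028
beam 4: φ=270°, α=165°
  direction (-0.9659, 0.2588); cell (1,1); t to first gridline: x 0.4452, y 1.8546 (then +1.0353 / +3.8637)
    (0,1) via x @ 0.4452  # hit
  → r_4 = 0.4452

ranges = [0.5383, 2.0091, 3.6028, 0.4452]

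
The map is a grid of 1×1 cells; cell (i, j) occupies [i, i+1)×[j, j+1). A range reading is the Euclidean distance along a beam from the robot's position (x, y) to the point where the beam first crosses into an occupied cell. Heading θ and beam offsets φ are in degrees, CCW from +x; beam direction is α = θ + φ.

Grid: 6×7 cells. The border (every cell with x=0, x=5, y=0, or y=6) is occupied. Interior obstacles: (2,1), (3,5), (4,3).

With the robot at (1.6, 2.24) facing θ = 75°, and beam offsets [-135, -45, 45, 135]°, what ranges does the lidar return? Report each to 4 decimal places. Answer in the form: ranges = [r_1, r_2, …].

beam 1: φ=-135°, α=300°
  d=(0.5000,-0.8660)  start (1,2)  tX=0.8000 tY=0.2771  stride 1/|dx|=2.0000 1/|dy|=1.1547
    cross y-line → (1,1), t=0.2771
    cross x-line → (2,1), t=0.8000 (wall)
  → r_1 = 0.8000
beam 2: φ=-45°, α=30°
  d=(0.8660,0.5000)  start (1,2)  tX=0.4619 tY=1.5200  stride 1/|dx|=1.1547 1/|dy|=2.0000
    cross x-line → (2,2), t=0.4619
    cross y-line → (2,3), t=1.5200
    cross x-line → (3,3), t=1.6166
    cross x-line → (4,3), t=2.7713 (wall)
  → r_2 = 2.7713
beam 3: φ=45°, α=120°
  d=(-0.5000,0.8660)  start (1,2)  tX=1.2000 tY=0.8776  stride 1/|dx|=2.0000 1/|dy|=1.1547
    cross y-line → (1,3), t=0.8776
    cross x-line → (0,3), t=1.2000 (wall)
  → r_3 = 1.2000
beam 4: φ=135°, α=210°
  d=(-0.8660,-0.5000)  start (1,2)  tX=0.6928 tY=0.4800  stride 1/|dx|=1.1547 1/|dy|=2.0000
    cross y-line → (1,1), t=0.4800
    cross x-line → (0,1), t=0.6928 (wall)
  → r_4 = 0.6928

ranges = [0.8000, 2.7713, 1.2000, 0.6928]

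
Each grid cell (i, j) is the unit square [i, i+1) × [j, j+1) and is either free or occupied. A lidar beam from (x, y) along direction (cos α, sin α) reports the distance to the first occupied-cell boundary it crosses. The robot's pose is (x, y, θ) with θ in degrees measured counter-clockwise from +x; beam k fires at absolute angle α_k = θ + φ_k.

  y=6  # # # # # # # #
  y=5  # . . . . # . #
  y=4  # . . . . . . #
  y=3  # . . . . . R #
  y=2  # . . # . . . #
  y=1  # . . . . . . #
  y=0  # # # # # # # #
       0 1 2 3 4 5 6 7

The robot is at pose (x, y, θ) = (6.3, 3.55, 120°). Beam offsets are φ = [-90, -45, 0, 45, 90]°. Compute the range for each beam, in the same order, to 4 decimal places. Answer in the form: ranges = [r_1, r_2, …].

ranges = [0.8083, 2.5364, 1.6743, 5.4870, 2.6558]

beam 1: φ=-90°, α=30°
  direction (0.8660, 0.5000); cell (6,3); t to first gridline: x 0.8083, y 0.9000 (then +1.1547 / +2.0000)
    (7,3) via x @ 0.8083  # hit
  → r_1 = 0.8083
beam 2: φ=-45°, α=75°
  direction (0.2588, 0.9659); cell (6,3); t to first gridline: x 2.7046, y 0.4659 (then +3.8637 / +1.0353)
    (6,4) via y @ 0.4659
    (6,5) via y @ 1.5012
    (6,6) via y @ 2.5364  # hit
  → r_2 = 2.5364
beam 3: φ=0°, α=120°
  direction (-0.5000, 0.8660); cell (6,3); t to first gridline: x 0.6000, y 0.5196 (then +2.0000 / +1.1547)
    (6,4) via y @ 0.5196
    (5,4) via x @ 0.6000
    (5,5) via y @ 1.6743  # hit
  → r_3 = 1.6743
beam 4: φ=45°, α=165°
  direction (-0.9659, 0.2588); cell (6,3); t to first gridline: x 0.3106, y 1.7387 (then +1.0353 / +3.8637)
    (5,3) via x @ 0.3106
    (4,3) via x @ 1.3459
    (4,4) via y @ 1.7387
    (3,4) via x @ 2.3811
    (2,4) via x @ 3.4164
    (1,4) via x @ 4.4517
    (0,4) via x @ 5.4870  # hit
  → r_4 = 5.4870
beam 5: φ=90°, α=210°
  direction (-0.8660, -0.5000); cell (6,3); t to first gridline: x 0.3464, y 1.1000 (then +1.1547 / +2.0000)
    (5,3) via x @ 0.3464
    (5,2) via y @ 1.1000
    (4,2) via x @ 1.5011
    (3,2) via x @ 2.6558  # hit
  → r_5 = 2.6558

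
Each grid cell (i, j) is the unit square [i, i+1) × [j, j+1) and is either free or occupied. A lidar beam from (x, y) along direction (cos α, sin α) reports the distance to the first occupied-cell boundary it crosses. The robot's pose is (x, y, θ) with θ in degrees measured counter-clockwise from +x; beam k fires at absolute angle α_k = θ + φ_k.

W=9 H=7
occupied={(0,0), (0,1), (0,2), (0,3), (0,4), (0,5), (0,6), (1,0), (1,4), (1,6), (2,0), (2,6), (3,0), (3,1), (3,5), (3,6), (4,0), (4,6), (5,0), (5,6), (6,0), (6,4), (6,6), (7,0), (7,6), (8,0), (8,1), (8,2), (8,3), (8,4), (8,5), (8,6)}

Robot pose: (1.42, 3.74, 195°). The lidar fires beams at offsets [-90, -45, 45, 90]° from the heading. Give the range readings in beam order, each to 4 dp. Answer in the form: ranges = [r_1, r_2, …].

beam 1: φ=-90°, α=105°
  dir = (cos 105°, sin 105°) = (-0.2588, 0.9659); from cell (1,3)
  next x-line at t=1.6228, next y-line at t=0.2692; Δt_x=3.8637, Δt_y=1.0353
    y: enter (1,4) at t=0.2692 ← occupied
  → r_1 = 0.2692
beam 2: φ=-45°, α=150°
  dir = (cos 150°, sin 150°) = (-0.8660, 0.5000); from cell (1,3)
  next x-line at t=0.4850, next y-line at t=0.5200; Δt_x=1.1547, Δt_y=2.0000
    x: enter (0,3) at t=0.4850 ← occupied
  → r_2 = 0.4850
beam 3: φ=45°, α=240°
  dir = (cos 240°, sin 240°) = (-0.5000, -0.8660); from cell (1,3)
  next x-line at t=0.8400, next y-line at t=0.8545; Δt_x=2.0000, Δt_y=1.1547
    x: enter (0,3) at t=0.8400 ← occupied
  → r_3 = 0.8400
beam 4: φ=90°, α=285°
  dir = (cos 285°, sin 285°) = (0.2588, -0.9659); from cell (1,3)
  next x-line at t=2.2409, next y-line at t=0.7661; Δt_x=3.8637, Δt_y=1.0353
    y: enter (1,2) at t=0.7661
    y: enter (1,1) at t=1.8014
    x: enter (2,1) at t=2.2409
    y: enter (2,0) at t=2.8367 ← occupied
  → r_4 = 2.8367

ranges = [0.2692, 0.4850, 0.8400, 2.8367]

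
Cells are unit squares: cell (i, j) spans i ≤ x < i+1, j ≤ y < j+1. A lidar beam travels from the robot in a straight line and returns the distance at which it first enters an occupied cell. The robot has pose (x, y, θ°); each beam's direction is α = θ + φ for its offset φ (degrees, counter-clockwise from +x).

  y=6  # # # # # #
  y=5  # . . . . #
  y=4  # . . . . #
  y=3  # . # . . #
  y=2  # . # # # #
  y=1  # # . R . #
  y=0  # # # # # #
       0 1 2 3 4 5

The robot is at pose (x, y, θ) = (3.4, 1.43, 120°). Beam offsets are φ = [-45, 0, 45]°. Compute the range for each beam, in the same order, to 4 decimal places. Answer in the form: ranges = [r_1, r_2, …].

beam 1: φ=-45°, α=75°
  direction (0.2588, 0.9659); cell (3,1); t to first gridline: x 2.3182, y 0.5901 (then +3.8637 / +1.0353)
    (3,2) via y @ 0.5901  # hit
  → r_1 = 0.5901
beam 2: φ=0°, α=120°
  direction (-0.5000, 0.8660); cell (3,1); t to first gridline: x 0.8000, y 0.6582 (then +2.0000 / +1.1547)
    (3,2) via y @ 0.6582  # hit
  → r_2 = 0.6582
beam 3: φ=45°, α=165°
  direction (-0.9659, 0.2588); cell (3,1); t to first gridline: x 0.4141, y 2.2023 (then +1.0353 / +3.8637)
    (2,1) via x @ 0.4141
    (1,1) via x @ 1.4494  # hit
  → r_3 = 1.4494

ranges = [0.5901, 0.6582, 1.4494]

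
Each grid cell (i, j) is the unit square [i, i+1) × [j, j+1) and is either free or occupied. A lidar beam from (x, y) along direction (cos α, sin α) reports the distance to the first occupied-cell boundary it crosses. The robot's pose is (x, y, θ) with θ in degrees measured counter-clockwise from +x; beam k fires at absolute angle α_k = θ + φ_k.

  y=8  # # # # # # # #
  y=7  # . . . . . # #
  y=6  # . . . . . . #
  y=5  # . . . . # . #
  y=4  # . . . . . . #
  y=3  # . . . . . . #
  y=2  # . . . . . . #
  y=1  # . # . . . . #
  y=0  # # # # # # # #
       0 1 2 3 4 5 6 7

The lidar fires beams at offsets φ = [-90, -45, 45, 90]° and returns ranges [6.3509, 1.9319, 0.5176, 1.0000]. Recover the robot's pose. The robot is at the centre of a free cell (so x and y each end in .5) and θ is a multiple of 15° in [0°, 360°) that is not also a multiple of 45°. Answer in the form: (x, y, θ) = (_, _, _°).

Enumerate (i+0.5, j+0.5, θ) over the 39 free cells and 16 admissible headings. For each, cast all 4 beams and compare to the given ranges.
  (3.5, 3.5, 285°): beam 1 = 2.5882 ≠ 6.3509 ✗
  (1.5, 2.5, 330°): beam 1 = 1.0000 ≠ 6.3509 ✗
  (2.5, 6.5, 105°): beam 1 = 3.6235 ≠ 6.3509 ✗
  …
  (1.5, 2.5, 150°): r_1=6.3509, r_2=1.9319, r_3=0.5176, r_4=1.0000 — all match ✓
Only this pose fits every beam.

(x, y, θ) = (1.5, 2.5, 150°)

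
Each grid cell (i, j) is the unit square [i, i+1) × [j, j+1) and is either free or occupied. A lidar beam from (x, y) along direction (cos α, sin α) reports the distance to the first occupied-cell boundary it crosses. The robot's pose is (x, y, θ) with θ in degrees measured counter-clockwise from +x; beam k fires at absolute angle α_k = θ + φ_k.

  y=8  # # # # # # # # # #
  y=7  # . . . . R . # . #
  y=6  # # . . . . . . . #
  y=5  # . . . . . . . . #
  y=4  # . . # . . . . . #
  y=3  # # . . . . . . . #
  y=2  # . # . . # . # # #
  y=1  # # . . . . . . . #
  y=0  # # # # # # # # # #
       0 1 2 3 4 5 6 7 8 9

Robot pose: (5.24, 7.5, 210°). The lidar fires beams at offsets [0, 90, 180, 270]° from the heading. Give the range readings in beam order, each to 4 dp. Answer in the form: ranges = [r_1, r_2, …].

ranges = [4.8959, 5.1962, 1.0000, 0.5774]

beam 1: φ=0°, α=210°
  cosα=-0.8660 sinα=-0.5000 | (5,7) | tMaxX 0.2771 tMaxY 1.0000 | tΔX 1.1547 tΔY 2.0000
    t=0.2771 [x] (4,7)
    t=1.0000 [y] (4,6)
    t=1.4318 [x] (3,6)
    t=2.5865 [x] (2,6)
    t=3.0000 [y] (2,5)
    t=3.7412 [x] (1,5)
    t=4.8959 [x] (0,5) — stop
  → r_1 = 4.8959
beam 2: φ=90°, α=300°
  cosα=0.5000 sinα=-0.8660 | (5,7) | tMaxX 1.5200 tMaxY 0.5774 | tΔX 2.0000 tΔY 1.1547
    t=0.5774 [y] (5,6)
    t=1.5200 [x] (6,6)
    t=1.7321 [y] (6,5)
    t=2.8868 [y] (6,4)
    t=3.5200 [x] (7,4)
    t=4.0415 [y] (7,3)
    t=5.1962 [y] (7,2) — stop
  → r_2 = 5.1962
beam 3: φ=180°, α=30°
  cosα=0.8660 sinα=0.5000 | (5,7) | tMaxX 0.8776 tMaxY 1.0000 | tΔX 1.1547 tΔY 2.0000
    t=0.8776 [x] (6,7)
    t=1.0000 [y] (6,8) — stop
  → r_3 = 1.0000
beam 4: φ=270°, α=120°
  cosα=-0.5000 sinα=0.8660 | (5,7) | tMaxX 0.4800 tMaxY 0.5774 | tΔX 2.0000 tΔY 1.1547
    t=0.4800 [x] (4,7)
    t=0.5774 [y] (4,8) — stop
  → r_4 = 0.5774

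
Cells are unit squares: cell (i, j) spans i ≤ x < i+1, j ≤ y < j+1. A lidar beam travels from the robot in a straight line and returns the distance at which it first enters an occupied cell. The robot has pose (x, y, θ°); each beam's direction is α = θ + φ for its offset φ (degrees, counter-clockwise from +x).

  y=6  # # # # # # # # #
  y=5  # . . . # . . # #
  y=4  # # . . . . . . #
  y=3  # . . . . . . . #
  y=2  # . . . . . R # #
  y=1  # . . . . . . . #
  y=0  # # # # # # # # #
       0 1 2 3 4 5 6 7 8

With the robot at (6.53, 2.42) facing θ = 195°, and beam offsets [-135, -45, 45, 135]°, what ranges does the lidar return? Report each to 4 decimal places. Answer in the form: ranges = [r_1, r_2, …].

beam 1: φ=-135°, α=60°
  d=(0.5000,0.8660)  start (6,2)  tX=0.9400 tY=0.6697  stride 1/|dx|=2.0000 1/|dy|=1.1547
    cross y-line → (6,3), t=0.6697
    cross x-line → (7,3), t=0.9400
    cross y-line → (7,4), t=1.8244
    cross x-line → (8,4), t=2.9400 (wall)
  → r_1 = 2.9400
beam 2: φ=-45°, α=150°
  d=(-0.8660,0.5000)  start (6,2)  tX=0.6120 tY=1.1600  stride 1/|dx|=1.1547 1/|dy|=2.0000
    cross x-line → (5,2), t=0.6120
    cross y-line → (5,3), t=1.1600
    cross x-line → (4,3), t=1.7667
    cross x-line → (3,3), t=2.9214
    cross y-line → (3,4), t=3.1600
    cross x-line → (2,4), t=4.0761
    cross y-line → (2,5), t=5.1600
    cross x-line → (1,5), t=5.2308
    cross x-line → (0,5), t=6.3855 (wall)
  → r_2 = 6.3855
beam 3: φ=45°, α=240°
  d=(-0.5000,-0.8660)  start (6,2)  tX=1.0600 tY=0.4850  stride 1/|dx|=2.0000 1/|dy|=1.1547
    cross y-line → (6,1), t=0.4850
    cross x-line → (5,1), t=1.0600
    cross y-line → (5,0), t=1.6397 (wall)
  → r_3 = 1.6397
beam 4: φ=135°, α=330°
  d=(0.8660,-0.5000)  start (6,2)  tX=0.5427 tY=0.8400  stride 1/|dx|=1.1547 1/|dy|=2.0000
    cross x-line → (7,2), t=0.5427 (wall)
  → r_4 = 0.5427

ranges = [2.9400, 6.3855, 1.6397, 0.5427]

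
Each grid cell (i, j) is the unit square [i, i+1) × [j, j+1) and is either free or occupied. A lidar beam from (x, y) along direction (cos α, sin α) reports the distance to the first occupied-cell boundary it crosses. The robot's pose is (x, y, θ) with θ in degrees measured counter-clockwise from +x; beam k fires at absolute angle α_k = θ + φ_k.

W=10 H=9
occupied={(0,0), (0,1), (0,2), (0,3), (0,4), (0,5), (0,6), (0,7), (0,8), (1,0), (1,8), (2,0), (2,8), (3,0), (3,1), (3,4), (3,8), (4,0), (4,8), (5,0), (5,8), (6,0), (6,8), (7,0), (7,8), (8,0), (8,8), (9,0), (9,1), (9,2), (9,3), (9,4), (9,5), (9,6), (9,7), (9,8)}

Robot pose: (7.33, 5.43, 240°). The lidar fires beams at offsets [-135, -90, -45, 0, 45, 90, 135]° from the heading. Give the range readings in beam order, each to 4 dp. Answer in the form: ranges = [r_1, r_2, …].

ranges = [2.6607, 5.1400, 3.4475, 5.1153, 4.5863, 1.9283, 1.7289]

beam 1: φ=-135°, α=105°
  dir = (cos 105°, sin 105°) = (-0.2588, 0.9659); from cell (7,5)
  next x-line at t=1.2750, next y-line at t=0.5901; Δt_x=3.8637, Δt_y=1.0353
    y: enter (7,6) at t=0.5901
    x: enter (6,6) at t=1.2750
    y: enter (6,7) at t=1.6254
    y: enter (6,8) at t=2.6607 ← occupied
  → r_1 = 2.6607
beam 2: φ=-90°, α=150°
  dir = (cos 150°, sin 150°) = (-0.8660, 0.5000); from cell (7,5)
  next x-line at t=0.3811, next y-line at t=1.1400; Δt_x=1.1547, Δt_y=2.0000
    x: enter (6,5) at t=0.3811
    y: enter (6,6) at t=1.1400
    x: enter (5,6) at t=1.5358
    x: enter (4,6) at t=2.6905
    y: enter (4,7) at t=3.1400
    x: enter (3,7) at t=3.8452
    x: enter (2,7) at t=4.9999
    y: enter (2,8) at t=5.1400 ← occupied
  → r_2 = 5.1400
beam 3: φ=-45°, α=195°
  dir = (cos 195°, sin 195°) = (-0.9659, -0.2588); from cell (7,5)
  next x-line at t=0.3416, next y-line at t=1.6614; Δt_x=1.0353, Δt_y=3.8637
    x: enter (6,5) at t=0.3416
    x: enter (5,5) at t=1.3769
    y: enter (5,4) at t=1.6614
    x: enter (4,4) at t=2.4122
    x: enter (3,4) at t=3.4475 ← occupied
  → r_3 = 3.4475
beam 4: φ=0°, α=240°
  dir = (cos 240°, sin 240°) = (-0.5000, -0.8660); from cell (7,5)
  next x-line at t=0.6600, next y-line at t=0.4965; Δt_x=2.0000, Δt_y=1.1547
    y: enter (7,4) at t=0.4965
    x: enter (6,4) at t=0.6600
    y: enter (6,3) at t=1.6512
    x: enter (5,3) at t=2.6600
    y: enter (5,2) at t=2.8059
    y: enter (5,1) at t=3.9606
    x: enter (4,1) at t=4.6600
    y: enter (4,0) at t=5.1153 ← occupied
  → r_4 = 5.1153
beam 5: φ=45°, α=285°
  dir = (cos 285°, sin 285°) = (0.2588, -0.9659); from cell (7,5)
  next x-line at t=2.5887, next y-line at t=0.4452; Δt_x=3.8637, Δt_y=1.0353
    y: enter (7,4) at t=0.4452
    y: enter (7,3) at t=1.4804
    y: enter (7,2) at t=2.5157
    x: enter (8,2) at t=2.5887
    y: enter (8,1) at t=3.5510
    y: enter (8,0) at t=4.5863 ← occupied
  → r_5 = 4.5863
beam 6: φ=90°, α=330°
  dir = (cos 330°, sin 330°) = (0.8660, -0.5000); from cell (7,5)
  next x-line at t=0.7736, next y-line at t=0.8600; Δt_x=1.1547, Δt_y=2.0000
    x: enter (8,5) at t=0.7736
    y: enter (8,4) at t=0.8600
    x: enter (9,4) at t=1.9283 ← occupied
  → r_6 = 1.9283
beam 7: φ=135°, α=15°
  dir = (cos 15°, sin 15°) = (0.9659, 0.2588); from cell (7,5)
  next x-line at t=0.6936, next y-line at t=2.2023; Δt_x=1.0353, Δt_y=3.8637
    x: enter (8,5) at t=0.6936
    x: enter (9,5) at t=1.7289 ← occupied
  → r_7 = 1.7289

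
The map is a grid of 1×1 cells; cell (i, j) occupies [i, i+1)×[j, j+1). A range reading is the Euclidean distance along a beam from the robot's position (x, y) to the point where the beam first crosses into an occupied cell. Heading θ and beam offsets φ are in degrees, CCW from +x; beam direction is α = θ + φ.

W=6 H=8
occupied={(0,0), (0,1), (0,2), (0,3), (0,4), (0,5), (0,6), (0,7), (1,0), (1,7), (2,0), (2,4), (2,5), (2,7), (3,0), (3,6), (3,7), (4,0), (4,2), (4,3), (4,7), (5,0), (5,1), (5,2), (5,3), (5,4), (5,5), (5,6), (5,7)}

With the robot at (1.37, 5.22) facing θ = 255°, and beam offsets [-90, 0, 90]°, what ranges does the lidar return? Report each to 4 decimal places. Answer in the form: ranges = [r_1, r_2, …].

beam 1: φ=-90°, α=165°
  dir = (cos 165°, sin 165°) = (-0.9659, 0.2588); from cell (1,5)
  next x-line at t=0.3831, next y-line at t=3.0137; Δt_x=1.0353, Δt_y=3.8637
    x: enter (0,5) at t=0.3831 ← occupied
  → r_1 = 0.3831
beam 2: φ=0°, α=255°
  dir = (cos 255°, sin 255°) = (-0.2588, -0.9659); from cell (1,5)
  next x-line at t=1.4296, next y-line at t=0.2278; Δt_x=3.8637, Δt_y=1.0353
    y: enter (1,4) at t=0.2278
    y: enter (1,3) at t=1.2630
    x: enter (0,3) at t=1.4296 ← occupied
  → r_2 = 1.4296
beam 3: φ=90°, α=345°
  dir = (cos 345°, sin 345°) = (0.9659, -0.2588); from cell (1,5)
  next x-line at t=0.6522, next y-line at t=0.8500; Δt_x=1.0353, Δt_y=3.8637
    x: enter (2,5) at t=0.6522 ← occupied
  → r_3 = 0.6522

ranges = [0.3831, 1.4296, 0.6522]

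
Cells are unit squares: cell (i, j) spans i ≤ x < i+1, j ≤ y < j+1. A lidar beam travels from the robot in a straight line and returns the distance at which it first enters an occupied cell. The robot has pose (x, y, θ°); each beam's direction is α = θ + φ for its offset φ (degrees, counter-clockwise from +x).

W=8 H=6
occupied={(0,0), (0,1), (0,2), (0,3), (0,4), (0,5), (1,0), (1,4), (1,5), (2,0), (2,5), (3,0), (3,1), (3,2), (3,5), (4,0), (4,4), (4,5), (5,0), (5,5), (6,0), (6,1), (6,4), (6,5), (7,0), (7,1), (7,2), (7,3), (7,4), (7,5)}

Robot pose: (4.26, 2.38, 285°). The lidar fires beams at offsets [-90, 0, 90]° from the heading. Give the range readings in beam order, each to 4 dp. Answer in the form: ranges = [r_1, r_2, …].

ranges = [0.2692, 1.4287, 2.8367]

beam 1: φ=-90°, α=195°
  dir = (cos 195°, sin 195°) = (-0.9659, -0.2588); from cell (4,2)
  next x-line at t=0.2692, next y-line at t=1.4682; Δt_x=1.0353, Δt_y=3.8637
    x: enter (3,2) at t=0.2692 ← occupied
  → r_1 = 0.2692
beam 2: φ=0°, α=285°
  dir = (cos 285°, sin 285°) = (0.2588, -0.9659); from cell (4,2)
  next x-line at t=2.8591, next y-line at t=0.3934; Δt_x=3.8637, Δt_y=1.0353
    y: enter (4,1) at t=0.3934
    y: enter (4,0) at t=1.4287 ← occupied
  → r_2 = 1.4287
beam 3: φ=90°, α=15°
  dir = (cos 15°, sin 15°) = (0.9659, 0.2588); from cell (4,2)
  next x-line at t=0.7661, next y-line at t=2.3955; Δt_x=1.0353, Δt_y=3.8637
    x: enter (5,2) at t=0.7661
    x: enter (6,2) at t=1.8014
    y: enter (6,3) at t=2.3955
    x: enter (7,3) at t=2.8367 ← occupied
  → r_3 = 2.8367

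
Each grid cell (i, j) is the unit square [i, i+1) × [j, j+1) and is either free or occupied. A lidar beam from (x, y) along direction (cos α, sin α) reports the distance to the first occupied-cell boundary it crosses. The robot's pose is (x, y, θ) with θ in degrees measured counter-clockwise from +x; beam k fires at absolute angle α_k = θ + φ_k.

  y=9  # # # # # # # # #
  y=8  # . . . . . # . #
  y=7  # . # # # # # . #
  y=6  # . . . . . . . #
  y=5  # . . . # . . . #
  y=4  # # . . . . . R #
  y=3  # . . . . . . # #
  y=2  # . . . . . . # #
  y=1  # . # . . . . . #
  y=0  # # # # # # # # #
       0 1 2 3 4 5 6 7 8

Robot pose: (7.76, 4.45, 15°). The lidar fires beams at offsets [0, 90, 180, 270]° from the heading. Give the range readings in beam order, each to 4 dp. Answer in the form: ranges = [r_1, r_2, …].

ranges = [0.2485, 2.9364, 6.9985, 0.4659]

beam 1: φ=0°, α=15°
  dir = (cos 15°, sin 15°) = (0.9659, 0.2588); from cell (7,4)
  next x-line at t=0.2485, next y-line at t=2.1250; Δt_x=1.0353, Δt_y=3.8637
    x: enter (8,4) at t=0.2485 ← occupied
  → r_1 = 0.2485
beam 2: φ=90°, α=105°
  dir = (cos 105°, sin 105°) = (-0.2588, 0.9659); from cell (7,4)
  next x-line at t=2.9364, next y-line at t=0.5694; Δt_x=3.8637, Δt_y=1.0353
    y: enter (7,5) at t=0.5694
    y: enter (7,6) at t=1.6047
    y: enter (7,7) at t=2.6400
    x: enter (6,7) at t=2.9364 ← occupied
  → r_2 = 2.9364
beam 3: φ=180°, α=195°
  dir = (cos 195°, sin 195°) = (-0.9659, -0.2588); from cell (7,4)
  next x-line at t=0.7868, next y-line at t=1.7387; Δt_x=1.0353, Δt_y=3.8637
    x: enter (6,4) at t=0.7868
    y: enter (6,3) at t=1.7387
    x: enter (5,3) at t=1.8221
    x: enter (4,3) at t=2.8574
    x: enter (3,3) at t=3.8926
    x: enter (2,3) at t=4.9279
    y: enter (2,2) at t=5.6024
    x: enter (1,2) at t=5.9632
    x: enter (0,2) at t=6.9985 ← occupied
  → r_3 = 6.9985
beam 4: φ=270°, α=285°
  dir = (cos 285°, sin 285°) = (0.2588, -0.9659); from cell (7,4)
  next x-line at t=0.9273, next y-line at t=0.4659; Δt_x=3.8637, Δt_y=1.0353
    y: enter (7,3) at t=0.4659 ← occupied
  → r_4 = 0.4659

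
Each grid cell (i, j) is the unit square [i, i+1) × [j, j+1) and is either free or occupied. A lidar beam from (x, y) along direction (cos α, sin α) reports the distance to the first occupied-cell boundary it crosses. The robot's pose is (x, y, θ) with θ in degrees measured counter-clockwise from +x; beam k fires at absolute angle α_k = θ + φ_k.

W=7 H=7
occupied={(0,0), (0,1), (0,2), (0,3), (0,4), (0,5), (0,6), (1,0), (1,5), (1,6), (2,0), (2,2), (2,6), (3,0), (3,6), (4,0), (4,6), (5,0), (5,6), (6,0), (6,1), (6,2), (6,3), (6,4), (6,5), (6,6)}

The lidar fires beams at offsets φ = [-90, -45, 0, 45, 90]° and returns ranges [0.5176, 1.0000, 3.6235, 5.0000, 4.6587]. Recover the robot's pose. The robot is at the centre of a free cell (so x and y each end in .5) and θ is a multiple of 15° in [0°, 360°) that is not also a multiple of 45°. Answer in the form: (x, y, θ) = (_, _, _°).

(x, y, θ) = (5.5, 2.5, 105°)

Candidates: 23 free-cell centres × 16 headings = 368 poses. Raycast each; keep the one whose scan matches to 4 dp.
  (1.5, 3.5, 105°): beam 1 = 4.6587 ≠ 0.5176 ✗
  (4.5, 3.5, 285°): beam 1 = 1.9319 ≠ 0.5176 ✗
  (4.5, 2.5, 345°): beam 1 = 1.5529 ≠ 0.5176 ✗
  (2.5, 1.5, 210°): beam 1 = 0.5774 ≠ 0.5176 ✗
  (3.5, 2.5, 195°): beam 1 = 3.6235 ≠ 0.5176 ✗
  …
  (5.5, 2.5, 105°): r_1=0.5176, r_2=1.0000, r_3=3.6235, r_4=5.0000, r_5=4.6587 — all match ✓
Unique over the lattice → pose = (5.5, 2.5, 105°).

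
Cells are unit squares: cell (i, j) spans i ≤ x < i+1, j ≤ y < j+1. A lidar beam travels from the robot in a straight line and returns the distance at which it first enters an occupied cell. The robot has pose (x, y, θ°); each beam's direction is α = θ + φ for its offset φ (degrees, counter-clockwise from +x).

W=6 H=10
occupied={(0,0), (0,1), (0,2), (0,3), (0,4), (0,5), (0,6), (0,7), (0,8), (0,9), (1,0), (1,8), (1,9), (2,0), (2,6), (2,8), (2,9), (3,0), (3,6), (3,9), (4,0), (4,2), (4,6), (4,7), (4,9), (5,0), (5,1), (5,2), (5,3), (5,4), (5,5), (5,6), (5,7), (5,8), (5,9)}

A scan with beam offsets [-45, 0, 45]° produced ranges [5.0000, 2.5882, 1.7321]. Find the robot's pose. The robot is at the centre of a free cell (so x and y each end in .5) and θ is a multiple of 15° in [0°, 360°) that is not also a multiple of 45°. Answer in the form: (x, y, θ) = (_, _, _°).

(x, y, θ) = (3.5, 5.5, 285°)

Candidates: 25 free-cell centres × 16 headings = 400 poses. Raycast each; keep the one whose scan matches to 4 dp.
  (1.5, 4.5, 255°): beam 1 = 0.5774 ≠ 5.0000 ✗
  (3.5, 3.5, 195°): beam 1 = 2.8868 ≠ 5.0000 ✗
  (3.5, 1.5, 120°): beam 1 = 4.6587 ≠ 5.0000 ✗
  …
  (3.5, 5.5, 285°): r_1=5.0000, r_2=2.5882, r_3=1.7321 — all match ✓
No second candidate reproduces the full scan.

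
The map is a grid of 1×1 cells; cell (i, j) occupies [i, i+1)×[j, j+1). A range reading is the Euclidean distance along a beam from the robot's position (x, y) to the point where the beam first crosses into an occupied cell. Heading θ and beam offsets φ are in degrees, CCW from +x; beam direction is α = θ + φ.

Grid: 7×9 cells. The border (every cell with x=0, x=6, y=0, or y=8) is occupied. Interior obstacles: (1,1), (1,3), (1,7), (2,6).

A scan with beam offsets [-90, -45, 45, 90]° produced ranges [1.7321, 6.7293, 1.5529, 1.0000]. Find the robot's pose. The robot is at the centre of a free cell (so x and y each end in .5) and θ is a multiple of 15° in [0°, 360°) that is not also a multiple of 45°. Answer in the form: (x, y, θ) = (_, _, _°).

Enumerate (i+0.5, j+0.5, θ) over the 31 free cells and 16 admissible headings. For each, cast all 4 beams and compare to the given ranges.
  (5.5, 7.5, 345°): beam 1 = 6.7293 ≠ 1.7321 ✗
  (3.5, 6.5, 120°): beam 1 = 2.8868 ≠ 1.7321 ✗
  (2.5, 1.5, 285°): beam 1 = 0.5176 ≠ 1.7321 ✗
  (4.5, 2.5, 285°): beam 1 = 2.5882 ≠ 1.7321 ✗
  …
  (4.5, 7.5, 300°): r_1=1.7321, r_2=6.7293, r_3=1.5529, r_4=1.0000 — all match ✓
No second candidate reproduces the full scan.

(x, y, θ) = (4.5, 7.5, 300°)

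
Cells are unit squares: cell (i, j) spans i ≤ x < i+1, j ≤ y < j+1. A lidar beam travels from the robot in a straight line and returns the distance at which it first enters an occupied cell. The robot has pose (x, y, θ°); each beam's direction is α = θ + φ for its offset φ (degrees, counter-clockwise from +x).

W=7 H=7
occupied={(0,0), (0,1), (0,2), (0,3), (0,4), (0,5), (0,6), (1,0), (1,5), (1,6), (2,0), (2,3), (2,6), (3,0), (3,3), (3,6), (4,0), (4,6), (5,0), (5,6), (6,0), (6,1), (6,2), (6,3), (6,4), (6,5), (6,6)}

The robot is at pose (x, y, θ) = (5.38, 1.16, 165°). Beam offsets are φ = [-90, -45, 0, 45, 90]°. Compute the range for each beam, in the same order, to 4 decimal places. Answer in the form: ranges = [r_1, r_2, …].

beam 1: φ=-90°, α=75°
  d=(0.2588,0.9659)  start (5,1)  tX=2.3955 tY=0.8696  stride 1/|dx|=3.8637 1/|dy|=1.0353
    cross y-line → (5,2), t=0.8696
    cross y-line → (5,3), t=1.9049
    cross x-line → (6,3), t=2.3955 (wall)
  → r_1 = 2.3955
beam 2: φ=-45°, α=120°
  d=(-0.5000,0.8660)  start (5,1)  tX=0.7600 tY=0.9699  stride 1/|dx|=2.0000 1/|dy|=1.1547
    cross x-line → (4,1), t=0.7600
    cross y-line → (4,2), t=0.9699
    cross y-line → (4,3), t=2.1246
    cross x-line → (3,3), t=2.7600 (wall)
  → r_2 = 2.7600
beam 3: φ=0°, α=165°
  d=(-0.9659,0.2588)  start (5,1)  tX=0.3934 tY=3.2455  stride 1/|dx|=1.0353 1/|dy|=3.8637
    cross x-line → (4,1), t=0.3934
    cross x-line → (3,1), t=1.4287
    cross x-line → (2,1), t=2.4640
    cross y-line → (2,2), t=3.2455
    cross x-line → (1,2), t=3.4992
    cross x-line → (0,2), t=4.5345 (wall)
  → r_3 = 4.5345
beam 4: φ=45°, α=210°
  d=(-0.8660,-0.5000)  start (5,1)  tX=0.4388 tY=0.3200  stride 1/|dx|=1.1547 1/|dy|=2.0000
    cross y-line → (5,0), t=0.3200 (wall)
  → r_4 = 0.3200
beam 5: φ=90°, α=255°
  d=(-0.2588,-0.9659)  start (5,1)  tX=1.4682 tY=0.1656  stride 1/|dx|=3.8637 1/|dy|=1.0353
    cross y-line → (5,0), t=0.1656 (wall)
  → r_5 = 0.1656

ranges = [2.3955, 2.7600, 4.5345, 0.3200, 0.1656]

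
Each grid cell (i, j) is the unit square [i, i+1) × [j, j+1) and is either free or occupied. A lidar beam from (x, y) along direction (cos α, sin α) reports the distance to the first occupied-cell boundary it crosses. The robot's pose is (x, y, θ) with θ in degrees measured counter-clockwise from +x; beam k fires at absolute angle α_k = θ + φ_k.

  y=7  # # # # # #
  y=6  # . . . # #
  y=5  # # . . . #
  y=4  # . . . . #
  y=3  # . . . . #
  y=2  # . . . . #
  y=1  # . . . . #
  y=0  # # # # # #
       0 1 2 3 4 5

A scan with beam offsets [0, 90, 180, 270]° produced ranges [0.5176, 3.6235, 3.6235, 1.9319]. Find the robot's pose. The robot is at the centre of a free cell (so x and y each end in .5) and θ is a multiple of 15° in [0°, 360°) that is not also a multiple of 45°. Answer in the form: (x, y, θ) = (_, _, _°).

(x, y, θ) = (4.5, 3.5, 15°)

Enumerate (i+0.5, j+0.5, θ) over the 22 free cells and 16 admissible headings. For each, cast all 4 beams and compare to the given ranges.
  (4.5, 1.5, 120°): beam 1 = 5.0000 ≠ 0.5176 ✗
  (2.5, 4.5, 30°): beam 1 = 2.8868 ≠ 0.5176 ✗
  (4.5, 1.5, 300°): beam 1 = 0.5774 ≠ 0.5176 ✗
  …
  (4.5, 3.5, 15°): r_1=0.5176, r_2=3.6235, r_3=3.6235, r_4=1.9319 — all match ✓
Only this pose fits every beam.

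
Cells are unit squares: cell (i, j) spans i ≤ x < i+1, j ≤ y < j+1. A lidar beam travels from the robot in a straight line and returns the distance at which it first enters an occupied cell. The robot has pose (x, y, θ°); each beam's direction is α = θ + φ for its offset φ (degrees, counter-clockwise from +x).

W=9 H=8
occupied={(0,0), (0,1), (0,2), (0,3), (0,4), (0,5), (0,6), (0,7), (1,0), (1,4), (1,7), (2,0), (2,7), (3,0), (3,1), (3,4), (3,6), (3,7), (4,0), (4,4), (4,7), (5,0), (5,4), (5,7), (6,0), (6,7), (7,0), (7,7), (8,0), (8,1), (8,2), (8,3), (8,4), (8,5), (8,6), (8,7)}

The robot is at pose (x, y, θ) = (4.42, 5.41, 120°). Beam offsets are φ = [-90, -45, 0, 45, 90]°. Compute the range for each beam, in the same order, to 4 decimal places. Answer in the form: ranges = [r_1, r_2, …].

ranges = [3.1800, 1.6461, 0.8400, 3.5406, 0.8200]

beam 1: φ=-90°, α=30°
  d=(0.8660,0.5000)  start (4,5)  tX=0.6697 tY=1.1800  stride 1/|dx|=1.1547 1/|dy|=2.0000
    cross x-line → (5,5), t=0.6697
    cross y-line → (5,6), t=1.1800
    cross x-line → (6,6), t=1.8244
    cross x-line → (7,6), t=2.9791
    cross y-line → (7,7), t=3.1800 (wall)
  → r_1 = 3.1800
beam 2: φ=-45°, α=75°
  d=(0.2588,0.9659)  start (4,5)  tX=2.2409 tY=0.6108  stride 1/|dx|=3.8637 1/|dy|=1.0353
    cross y-line → (4,6), t=0.6108
    cross y-line → (4,7), t=1.6461 (wall)
  → r_2 = 1.6461
beam 3: φ=0°, α=120°
  d=(-0.5000,0.8660)  start (4,5)  tX=0.8400 tY=0.6813  stride 1/|dx|=2.0000 1/|dy|=1.1547
    cross y-line → (4,6), t=0.6813
    cross x-line → (3,6), t=0.8400 (wall)
  → r_3 = 0.8400
beam 4: φ=45°, α=165°
  d=(-0.9659,0.2588)  start (4,5)  tX=0.4348 tY=2.2796  stride 1/|dx|=1.0353 1/|dy|=3.8637
    cross x-line → (3,5), t=0.4348
    cross x-line → (2,5), t=1.4701
    cross y-line → (2,6), t=2.2796
    cross x-line → (1,6), t=2.5054
    cross x-line → (0,6), t=3.5406 (wall)
  → r_4 = 3.5406
beam 5: φ=90°, α=210°
  d=(-0.8660,-0.5000)  start (4,5)  tX=0.4850 tY=0.8200  stride 1/|dx|=1.1547 1/|dy|=2.0000
    cross x-line → (3,5), t=0.4850
    cross y-line → (3,4), t=0.8200 (wall)
  → r_5 = 0.8200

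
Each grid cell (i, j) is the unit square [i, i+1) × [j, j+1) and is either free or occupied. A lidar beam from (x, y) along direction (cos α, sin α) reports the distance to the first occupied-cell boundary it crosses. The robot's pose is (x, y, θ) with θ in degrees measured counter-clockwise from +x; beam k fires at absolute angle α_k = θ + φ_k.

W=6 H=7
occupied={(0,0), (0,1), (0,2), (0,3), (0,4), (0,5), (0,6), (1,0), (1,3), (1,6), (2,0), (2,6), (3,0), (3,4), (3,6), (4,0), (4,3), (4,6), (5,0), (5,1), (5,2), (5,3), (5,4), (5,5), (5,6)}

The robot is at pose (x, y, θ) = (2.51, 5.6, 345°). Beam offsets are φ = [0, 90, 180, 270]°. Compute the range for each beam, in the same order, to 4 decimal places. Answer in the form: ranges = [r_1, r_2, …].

ranges = [2.5778, 0.4141, 1.5455, 1.9705]

beam 1: φ=0°, α=345°
  direction (0.9659, -0.2588); cell (2,5); t to first gridline: x 0.5073, y 2.3182 (then +1.0353 / +3.8637)
    (3,5) via x @ 0.5073
    (4,5) via x @ 1.5426
    (4,4) via y @ 2.3182
    (5,4) via x @ 2.5778  # hit
  → r_1 = 2.5778
beam 2: φ=90°, α=75°
  direction (0.2588, 0.9659); cell (2,5); t to first gridline: x 1.8932, y 0.4141 (then +3.8637 / +1.0353)
    (2,6) via y @ 0.4141  # hit
  → r_2 = 0.4141
beam 3: φ=180°, α=165°
  direction (-0.9659, 0.2588); cell (2,5); t to first gridline: x 0.5280, y 1.5455 (then +1.0353 / +3.8637)
    (1,5) via x @ 0.5280
    (1,6) via y @ 1.5455  # hit
  → r_3 = 1.5455
beam 4: φ=270°, α=255°
  direction (-0.2588, -0.9659); cell (2,5); t to first gridline: x 1.9705, y 0.6212 (then +3.8637 / +1.0353)
    (2,4) via y @ 0.6212
    (2,3) via y @ 1.6564
    (1,3) via x @ 1.9705  # hit
  → r_4 = 1.9705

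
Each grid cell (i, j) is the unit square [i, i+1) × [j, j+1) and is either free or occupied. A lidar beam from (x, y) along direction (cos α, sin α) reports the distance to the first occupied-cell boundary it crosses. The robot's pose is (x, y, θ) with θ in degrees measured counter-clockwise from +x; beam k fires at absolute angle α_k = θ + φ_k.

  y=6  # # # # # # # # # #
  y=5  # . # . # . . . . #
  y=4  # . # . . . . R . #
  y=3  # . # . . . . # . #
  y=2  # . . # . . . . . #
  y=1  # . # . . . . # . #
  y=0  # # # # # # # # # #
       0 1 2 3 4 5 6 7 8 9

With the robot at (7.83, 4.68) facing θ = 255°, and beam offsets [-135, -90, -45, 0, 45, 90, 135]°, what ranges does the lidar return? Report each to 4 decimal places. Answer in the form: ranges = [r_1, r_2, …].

ranges = [1.5242, 2.9298, 4.4225, 0.7040, 2.3400, 1.2113, 1.3510]

beam 1: φ=-135°, α=120°
  dir = (cos 120°, sin 120°) = (-0.5000, 0.8660); from cell (7,4)
  next x-line at t=1.6600, next y-line at t=0.3695; Δt_x=2.0000, Δt_y=1.1547
    y: enter (7,5) at t=0.3695
    y: enter (7,6) at t=1.5242 ← occupied
  → r_1 = 1.5242
beam 2: φ=-90°, α=165°
  dir = (cos 165°, sin 165°) = (-0.9659, 0.2588); from cell (7,4)
  next x-line at t=0.8593, next y-line at t=1.2364; Δt_x=1.0353, Δt_y=3.8637
    x: enter (6,4) at t=0.8593
    y: enter (6,5) at t=1.2364
    x: enter (5,5) at t=1.8946
    x: enter (4,5) at t=2.9298 ← occupied
  → r_2 = 2.9298
beam 3: φ=-45°, α=210°
  dir = (cos 210°, sin 210°) = (-0.8660, -0.5000); from cell (7,4)
  next x-line at t=0.9584, next y-line at t=1.3600; Δt_x=1.1547, Δt_y=2.0000
    x: enter (6,4) at t=0.9584
    y: enter (6,3) at t=1.3600
    x: enter (5,3) at t=2.1131
    x: enter (4,3) at t=3.2678
    y: enter (4,2) at t=3.3600
    x: enter (3,2) at t=4.4225 ← occupied
  → r_3 = 4.4225
beam 4: φ=0°, α=255°
  dir = (cos 255°, sin 255°) = (-0.2588, -0.9659); from cell (7,4)
  next x-line at t=3.2069, next y-line at t=0.7040; Δt_x=3.8637, Δt_y=1.0353
    y: enter (7,3) at t=0.7040 ← occupied
  → r_4 = 0.7040
beam 5: φ=45°, α=300°
  dir = (cos 300°, sin 300°) = (0.5000, -0.8660); from cell (7,4)
  next x-line at t=0.3400, next y-line at t=0.7852; Δt_x=2.0000, Δt_y=1.1547
    x: enter (8,4) at t=0.3400
    y: enter (8,3) at t=0.7852
    y: enter (8,2) at t=1.9399
    x: enter (9,2) at t=2.3400 ← occupied
  → r_5 = 2.3400
beam 6: φ=90°, α=345°
  dir = (cos 345°, sin 345°) = (0.9659, -0.2588); from cell (7,4)
  next x-line at t=0.1760, next y-line at t=2.6273; Δt_x=1.0353, Δt_y=3.8637
    x: enter (8,4) at t=0.1760
    x: enter (9,4) at t=1.2113 ← occupied
  → r_6 = 1.2113
beam 7: φ=135°, α=30°
  dir = (cos 30°, sin 30°) = (0.8660, 0.5000); from cell (7,4)
  next x-line at t=0.1963, next y-line at t=0.6400; Δt_x=1.1547, Δt_y=2.0000
    x: enter (8,4) at t=0.1963
    y: enter (8,5) at t=0.6400
    x: enter (9,5) at t=1.3510 ← occupied
  → r_7 = 1.3510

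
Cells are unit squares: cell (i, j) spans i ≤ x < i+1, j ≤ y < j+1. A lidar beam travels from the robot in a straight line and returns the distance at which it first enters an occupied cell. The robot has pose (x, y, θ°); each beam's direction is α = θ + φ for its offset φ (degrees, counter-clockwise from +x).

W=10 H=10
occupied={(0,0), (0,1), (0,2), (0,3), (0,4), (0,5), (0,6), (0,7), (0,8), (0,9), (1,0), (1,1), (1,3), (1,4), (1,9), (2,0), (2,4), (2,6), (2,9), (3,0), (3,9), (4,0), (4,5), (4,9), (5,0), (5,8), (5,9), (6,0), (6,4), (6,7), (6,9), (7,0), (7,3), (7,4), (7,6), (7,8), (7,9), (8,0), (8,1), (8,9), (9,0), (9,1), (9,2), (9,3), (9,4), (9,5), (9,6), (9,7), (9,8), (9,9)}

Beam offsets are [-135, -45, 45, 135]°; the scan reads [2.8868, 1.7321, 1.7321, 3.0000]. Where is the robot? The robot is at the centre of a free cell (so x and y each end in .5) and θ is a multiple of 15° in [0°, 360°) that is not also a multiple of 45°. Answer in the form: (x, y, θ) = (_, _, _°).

(x, y, θ) = (3.5, 2.5, 195°)

Enumerate (i+0.5, j+0.5, θ) over the 50 free cells and 16 admissible headings. For each, cast all 4 beams and compare to the given ranges.
  (3.5, 7.5, 195°): beam 1 = 1.7321 ≠ 2.8868 ✗
  (3.5, 2.5, 75°): beam 1 = 1.7321 ≠ 2.8868 ✗
  (6.5, 1.5, 165°): beam 2 = 4.0415 ≠ 1.7321 ✗
  (4.5, 7.5, 195°): beam 1 = 1.0000 ≠ 2.8868 ✗
  (4.5, 2.5, 75°): beam 1 = 1.7321 ≠ 2.8868 ✗
  …
  (3.5, 2.5, 195°): r_1=2.8868, r_2=1.7321, r_3=1.7321, r_4=3.0000 — all match ✓
Unique over the lattice → pose = (3.5, 2.5, 195°).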